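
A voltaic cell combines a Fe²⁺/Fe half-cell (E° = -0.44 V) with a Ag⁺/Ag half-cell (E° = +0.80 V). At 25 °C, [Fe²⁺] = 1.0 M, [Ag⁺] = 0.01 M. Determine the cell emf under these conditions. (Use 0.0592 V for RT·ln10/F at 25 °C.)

1.12 V

The Ag⁺/Ag couple has the higher reduction potential and acts as the cathode, so E°_cell = +0.80 − (-0.44) = 1.24 V.
Balancing electrons gives n = 2; the reaction quotient is Q = [Fe²⁺]/[Ag⁺]^2 = 1 × 10^4.
At 25 °C, E = E° − (0.0592/n) log Q = 1.24 − (0.0592/2)(4.000) = 1.240 − 0.118 = 1.122 V.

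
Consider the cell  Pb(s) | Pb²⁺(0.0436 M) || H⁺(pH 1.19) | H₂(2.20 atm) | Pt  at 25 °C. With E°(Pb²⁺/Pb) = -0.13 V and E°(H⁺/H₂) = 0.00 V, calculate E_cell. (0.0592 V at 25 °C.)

The hydrogen couple is the cathode, so E°_cell = 0.13 V; n = 2.
[H⁺] = 10^(−1.19) = 0.065 M, and Q = [Pb²⁺]·P(H₂) / [H⁺]^2 = 23.0.
E = E° − (0.0592/2) log Q = 0.13 − (0.0592/2)(1.362) = 0.090 V.

0.090 V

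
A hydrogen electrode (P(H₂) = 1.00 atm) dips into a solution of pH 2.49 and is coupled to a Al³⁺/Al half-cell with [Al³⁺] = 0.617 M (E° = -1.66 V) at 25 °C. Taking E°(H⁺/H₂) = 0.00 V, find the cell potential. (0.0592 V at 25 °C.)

1.52 V

The hydrogen couple is the cathode, so E°_cell = 1.66 V; n = 6.
[H⁺] = 10^(−2.49) = 0.0032 M, and Q = [Al³⁺]^2·P(H₂)^3 / [H⁺]^6 = 3.32 × 10^14.
E = E° − (0.0592/6) log Q = 1.66 − (0.0592/6)(14.521) = 1.517 V.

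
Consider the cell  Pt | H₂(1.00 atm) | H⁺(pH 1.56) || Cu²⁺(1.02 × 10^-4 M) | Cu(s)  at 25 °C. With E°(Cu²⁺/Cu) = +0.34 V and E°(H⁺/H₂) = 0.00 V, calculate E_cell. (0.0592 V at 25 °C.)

The Cu²⁺/Cu couple is the cathode, so E°_cell = 0.34 V; n = 2.
[H⁺] = 10^(−1.56) = 0.028 M, and Q = [H⁺]^2 / ([Cu²⁺]·P(H₂)) = 7.44.
E = E° − (0.0592/2) log Q = 0.34 − (0.0592/2)(0.871) = 0.314 V.

0.31 V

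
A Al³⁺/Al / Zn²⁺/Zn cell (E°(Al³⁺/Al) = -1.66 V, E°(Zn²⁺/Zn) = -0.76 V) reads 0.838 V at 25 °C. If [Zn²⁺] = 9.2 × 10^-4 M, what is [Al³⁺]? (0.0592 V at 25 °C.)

0.039 M

From the Nernst equation, log Q = n(E° − E)/0.0592 = 6(0.90 − 0.838)/0.0592 = 6.284, so Q = 1.92 × 10^6.
With Q = [Al³⁺]^2/[Zn²⁺]^3 and the known concentrations, [Al³⁺]^2 in the numerator gives [Al³⁺] = 0.039 M.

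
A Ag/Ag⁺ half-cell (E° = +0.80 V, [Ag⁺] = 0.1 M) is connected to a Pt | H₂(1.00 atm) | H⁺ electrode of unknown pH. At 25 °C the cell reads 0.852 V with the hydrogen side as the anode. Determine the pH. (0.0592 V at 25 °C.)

E°_cell = 0.80 V and n = 2.
log Q = n(E° − E)/0.0592 = 2×(0.80 − 0.852)/0.0592 = -1.757.
With Q = [H⁺]^2 / ([Ag⁺]^2·P(H₂)), solving for [H⁺] gives log[H⁺] = -1.878, so pH = 1.88.

pH = 1.88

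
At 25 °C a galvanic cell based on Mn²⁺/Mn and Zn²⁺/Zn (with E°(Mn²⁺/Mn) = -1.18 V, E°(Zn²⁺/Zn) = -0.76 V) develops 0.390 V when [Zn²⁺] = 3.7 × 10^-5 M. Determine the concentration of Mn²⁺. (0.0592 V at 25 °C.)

From the Nernst equation, log Q = n(E° − E)/0.0592 = 2(0.42 − 0.390)/0.0592 = 1.014, so Q = 10.3.
With Q = [Mn²⁺]/[Zn²⁺] and the known concentrations, [Mn²⁺] in the numerator gives [Mn²⁺] = 3.8 × 10^-4 M.

3.8 × 10^-4 M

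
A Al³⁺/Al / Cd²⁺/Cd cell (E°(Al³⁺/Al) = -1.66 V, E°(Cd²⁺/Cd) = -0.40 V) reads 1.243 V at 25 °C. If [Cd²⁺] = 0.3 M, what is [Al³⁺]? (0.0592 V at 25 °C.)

From the Nernst equation, log Q = n(E° − E)/0.0592 = 6(1.26 − 1.243)/0.0592 = 1.723, so Q = 52.8.
With Q = [Al³⁺]^2/[Cd²⁺]^3 and the known concentrations, [Al³⁺]^2 in the numerator gives [Al³⁺] = 1.2 M.

1.2 M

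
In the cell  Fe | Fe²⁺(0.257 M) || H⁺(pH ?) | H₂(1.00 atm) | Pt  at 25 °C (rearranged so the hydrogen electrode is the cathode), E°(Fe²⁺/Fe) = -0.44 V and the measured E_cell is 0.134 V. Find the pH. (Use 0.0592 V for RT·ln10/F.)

E°_cell = 0.44 V and n = 2.
log Q = n(E° − E)/0.0592 = 2×(0.44 − 0.134)/0.0592 = 10.338.
With Q = [Fe²⁺]·P(H₂) / [H⁺]^2, solving for [H⁺] gives log[H⁺] = -5.464, so pH = 5.46.

pH = 5.46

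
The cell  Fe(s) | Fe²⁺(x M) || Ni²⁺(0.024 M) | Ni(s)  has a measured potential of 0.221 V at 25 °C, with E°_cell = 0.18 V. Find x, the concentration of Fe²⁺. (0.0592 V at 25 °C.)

9.9 × 10^-4 M

From the Nernst equation, log Q = n(E° − E)/0.0592 = 2(0.18 − 0.221)/0.0592 = -1.385, so Q = 0.0412.
With Q = [Fe²⁺]/[Ni²⁺] and the known concentrations, [Fe²⁺] in the numerator gives [Fe²⁺] = 9.9 × 10^-4 M.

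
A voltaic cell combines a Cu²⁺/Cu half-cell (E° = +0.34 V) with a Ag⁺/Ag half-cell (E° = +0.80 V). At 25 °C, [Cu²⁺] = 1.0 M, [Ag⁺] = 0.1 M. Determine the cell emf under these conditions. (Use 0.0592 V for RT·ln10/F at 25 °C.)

0.401 V

The Ag⁺/Ag couple has the higher reduction potential and acts as the cathode, so E°_cell = +0.80 − (+0.34) = 0.46 V.
Balancing electrons gives n = 2; the reaction quotient is Q = [Cu²⁺]/[Ag⁺]^2 = 100.
At 25 °C, E = E° − (0.0592/n) log Q = 0.46 − (0.0592/2)(2.000) = 0.460 − 0.059 = 0.401 V.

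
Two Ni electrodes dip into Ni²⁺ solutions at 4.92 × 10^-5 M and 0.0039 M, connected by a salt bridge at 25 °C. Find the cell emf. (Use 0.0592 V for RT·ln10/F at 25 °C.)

Both half-cells are Ni²⁺/Ni, so E°_cell = 0. The concentrated side is the cathode; the cell reaction moves Ni²⁺ from high to low concentration with n = 2.
Q = [Ni²⁺]_dilute/[Ni²⁺]_conc = 4.92 × 10^-5/0.0039 = 0.0126.
E = 0 − (0.0592/2) log Q = −(0.0592/2)(-1.899) = 0.0562 V.

0.056 V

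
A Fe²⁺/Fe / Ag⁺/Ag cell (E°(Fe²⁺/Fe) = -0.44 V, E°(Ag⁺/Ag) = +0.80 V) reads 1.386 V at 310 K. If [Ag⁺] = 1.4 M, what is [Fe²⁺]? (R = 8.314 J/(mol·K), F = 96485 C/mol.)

3.5 × 10^-5 M

From the Nernst equation, ln Q = nF(E° − E)/RT = 2×96485×(1.24 − 1.386)/(8.314×310) = -10.931, so Q = 1.79 × 10^-5.
With Q = [Fe²⁺]/[Ag⁺]^2 and the known concentrations, [Fe²⁺] in the numerator gives [Fe²⁺] = 3.5 × 10^-5 M.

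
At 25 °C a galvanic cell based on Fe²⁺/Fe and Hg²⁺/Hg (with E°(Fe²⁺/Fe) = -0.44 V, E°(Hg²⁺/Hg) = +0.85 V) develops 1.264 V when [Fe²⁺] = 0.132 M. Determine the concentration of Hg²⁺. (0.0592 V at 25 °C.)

0.017 M

From the Nernst equation, log Q = n(E° − E)/0.0592 = 2(1.29 − 1.264)/0.0592 = 0.878, so Q = 7.56.
With Q = [Fe²⁺]/[Hg²⁺] and the known concentrations, [Hg²⁺] in the denominator gives [Hg²⁺] = 0.017 M.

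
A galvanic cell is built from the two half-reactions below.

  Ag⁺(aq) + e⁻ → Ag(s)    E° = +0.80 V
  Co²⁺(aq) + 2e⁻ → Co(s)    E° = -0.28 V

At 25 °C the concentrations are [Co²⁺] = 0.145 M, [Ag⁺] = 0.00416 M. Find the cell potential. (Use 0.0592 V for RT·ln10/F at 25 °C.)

0.964 V

The Ag⁺/Ag couple has the higher reduction potential and acts as the cathode, so E°_cell = +0.80 − (-0.28) = 1.08 V.
Balancing electrons gives n = 2; the reaction quotient is Q = [Co²⁺]/[Ag⁺]^2 = 8380.
At 25 °C, E = E° − (0.0592/n) log Q = 1.08 − (0.0592/2)(3.923) = 1.080 − 0.116 = 0.964 V.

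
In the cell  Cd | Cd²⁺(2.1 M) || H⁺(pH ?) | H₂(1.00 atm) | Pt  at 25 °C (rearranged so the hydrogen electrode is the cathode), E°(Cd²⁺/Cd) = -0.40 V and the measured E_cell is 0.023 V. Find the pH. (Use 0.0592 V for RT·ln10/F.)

E°_cell = 0.40 V and n = 2.
log Q = n(E° − E)/0.0592 = 2×(0.40 − 0.023)/0.0592 = 12.736.
With Q = [Cd²⁺]·P(H₂) / [H⁺]^2, solving for [H⁺] gives log[H⁺] = -6.207, so pH = 6.21.

pH = 6.21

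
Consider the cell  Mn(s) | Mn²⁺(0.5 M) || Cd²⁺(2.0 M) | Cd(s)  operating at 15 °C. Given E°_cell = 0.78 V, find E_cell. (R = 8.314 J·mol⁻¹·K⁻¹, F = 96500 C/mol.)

0.797 V

Balancing electrons gives n = 2; the reaction quotient is Q = [Mn²⁺]/[Cd²⁺] = 0.250.
E = E° − (RT/nF) ln Q = 0.78 − (8.314×288)/(2×96500) × (-1.386) = 0.780 + 0.017 = 0.797 V.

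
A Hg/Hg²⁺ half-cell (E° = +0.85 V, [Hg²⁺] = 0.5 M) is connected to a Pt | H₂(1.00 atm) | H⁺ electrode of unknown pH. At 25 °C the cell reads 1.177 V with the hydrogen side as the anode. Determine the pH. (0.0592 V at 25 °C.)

E°_cell = 0.85 V and n = 2.
log Q = n(E° − E)/0.0592 = 2×(0.85 − 1.177)/0.0592 = -11.047.
With Q = [H⁺]^2 / ([Hg²⁺]·P(H₂)), solving for [H⁺] gives log[H⁺] = -5.674, so pH = 5.67.

pH = 5.67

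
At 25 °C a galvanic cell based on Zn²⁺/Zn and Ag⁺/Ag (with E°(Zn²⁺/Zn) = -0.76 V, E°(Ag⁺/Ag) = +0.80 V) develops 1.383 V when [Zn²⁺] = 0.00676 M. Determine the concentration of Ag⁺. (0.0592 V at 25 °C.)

From the Nernst equation, log Q = n(E° − E)/0.0592 = 2(1.56 − 1.383)/0.0592 = 5.980, so Q = 9.54 × 10^5.
With Q = [Zn²⁺]/[Ag⁺]^2 and the known concentrations, [Ag⁺]^2 in the denominator gives [Ag⁺] = 8.4 × 10^-5 M.

8.4 × 10^-5 M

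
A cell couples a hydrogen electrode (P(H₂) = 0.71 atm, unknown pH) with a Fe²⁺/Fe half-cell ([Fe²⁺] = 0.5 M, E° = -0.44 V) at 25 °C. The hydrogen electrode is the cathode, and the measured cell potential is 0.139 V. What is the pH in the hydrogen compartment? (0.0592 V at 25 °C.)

pH = 5.31

E°_cell = 0.44 V and n = 2.
log Q = n(E° − E)/0.0592 = 2×(0.44 − 0.139)/0.0592 = 10.169.
With Q = [Fe²⁺]·P(H₂) / [H⁺]^2, solving for [H⁺] gives log[H⁺] = -5.309, so pH = 5.31.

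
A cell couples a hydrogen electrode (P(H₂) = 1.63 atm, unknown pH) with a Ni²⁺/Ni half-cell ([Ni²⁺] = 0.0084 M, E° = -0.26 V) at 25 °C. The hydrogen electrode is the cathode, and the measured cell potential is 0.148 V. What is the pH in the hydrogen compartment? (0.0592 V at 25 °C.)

pH = 2.82

E°_cell = 0.26 V and n = 2.
log Q = n(E° − E)/0.0592 = 2×(0.26 − 0.148)/0.0592 = 3.784.
With Q = [Ni²⁺]·P(H₂) / [H⁺]^2, solving for [H⁺] gives log[H⁺] = -2.824, so pH = 2.82.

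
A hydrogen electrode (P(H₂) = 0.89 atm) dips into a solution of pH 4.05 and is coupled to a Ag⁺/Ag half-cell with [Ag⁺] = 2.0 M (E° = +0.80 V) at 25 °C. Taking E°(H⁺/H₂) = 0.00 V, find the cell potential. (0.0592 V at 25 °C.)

1.06 V

The Ag⁺/Ag couple is the cathode, so E°_cell = 0.80 V; n = 2.
[H⁺] = 10^(−4.05) = 8.9 × 10^-5 M, and Q = [H⁺]^2 / ([Ag⁺]^2·P(H₂)) = 2.23 × 10^-9.
E = E° − (0.0592/2) log Q = 0.80 − (0.0592/2)(-8.651) = 1.056 V.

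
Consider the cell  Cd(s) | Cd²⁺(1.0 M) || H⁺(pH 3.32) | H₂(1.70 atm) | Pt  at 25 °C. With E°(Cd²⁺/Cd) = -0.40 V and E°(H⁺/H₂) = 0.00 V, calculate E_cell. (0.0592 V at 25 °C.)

The hydrogen couple is the cathode, so E°_cell = 0.40 V; n = 2.
[H⁺] = 10^(−3.32) = 4.8 × 10^-4 M, and Q = [Cd²⁺]·P(H₂) / [H⁺]^2 = 7.42 × 10^6.
E = E° − (0.0592/2) log Q = 0.40 − (0.0592/2)(6.870) = 0.197 V.

0.20 V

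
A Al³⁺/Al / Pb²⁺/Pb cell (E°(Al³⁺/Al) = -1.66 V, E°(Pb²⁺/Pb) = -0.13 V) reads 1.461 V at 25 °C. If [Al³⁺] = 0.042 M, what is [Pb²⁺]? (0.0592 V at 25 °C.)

5.6 × 10^-4 M

From the Nernst equation, log Q = n(E° − E)/0.0592 = 6(1.53 − 1.461)/0.0592 = 6.993, so Q = 9.85 × 10^6.
With Q = [Al³⁺]^2/[Pb²⁺]^3 and the known concentrations, [Pb²⁺]^3 in the denominator gives [Pb²⁺] = 5.6 × 10^-4 M.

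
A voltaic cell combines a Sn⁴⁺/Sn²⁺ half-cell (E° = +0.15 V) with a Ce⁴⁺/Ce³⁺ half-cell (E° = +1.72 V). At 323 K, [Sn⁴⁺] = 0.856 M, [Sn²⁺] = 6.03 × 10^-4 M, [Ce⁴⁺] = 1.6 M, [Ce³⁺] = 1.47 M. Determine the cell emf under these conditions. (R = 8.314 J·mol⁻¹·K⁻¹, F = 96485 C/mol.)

The Ce⁴⁺/Ce³⁺ couple has the higher reduction potential and acts as the cathode, so E°_cell = +1.72 − (+0.15) = 1.57 V.
Balancing electrons gives n = 2; the reaction quotient is Q = [Sn⁴⁺]·[Ce³⁺]^2/([Sn²⁺]·[Ce⁴⁺]^2) = 1200.
E = E° − (RT/nF) ln Q = 1.57 − (8.314×323)/(2×96485) × (7.089) = 1.570 − 0.099 = 1.471 V.

1.47 V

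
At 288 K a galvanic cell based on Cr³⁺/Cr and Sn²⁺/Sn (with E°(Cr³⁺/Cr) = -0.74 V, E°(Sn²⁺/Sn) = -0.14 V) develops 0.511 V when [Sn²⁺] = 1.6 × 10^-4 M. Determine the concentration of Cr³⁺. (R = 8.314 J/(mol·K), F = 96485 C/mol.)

0.095 M

From the Nernst equation, ln Q = nF(E° − E)/RT = 6×96485×(0.60 − 0.511)/(8.314×288) = 21.518, so Q = 2.21 × 10^9.
With Q = [Cr³⁺]^2/[Sn²⁺]^3 and the known concentrations, [Cr³⁺]^2 in the numerator gives [Cr³⁺] = 0.095 M.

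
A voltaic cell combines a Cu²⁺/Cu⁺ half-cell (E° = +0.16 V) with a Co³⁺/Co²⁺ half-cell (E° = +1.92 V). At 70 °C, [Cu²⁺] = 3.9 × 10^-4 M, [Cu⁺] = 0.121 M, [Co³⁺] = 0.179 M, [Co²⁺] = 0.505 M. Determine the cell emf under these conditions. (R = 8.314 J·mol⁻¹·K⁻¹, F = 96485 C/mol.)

1.90 V

The Co³⁺/Co²⁺ couple has the higher reduction potential and acts as the cathode, so E°_cell = +1.92 − (+0.16) = 1.76 V.
Balancing electrons gives n = 1; the reaction quotient is Q = [Cu²⁺]·[Co²⁺]/([Cu⁺]·[Co³⁺]) = 0.00909.
E = E° − (RT/nF) ln Q = 1.76 − (8.314×343)/(1×96485) × (-4.700) = 1.760 + 0.139 = 1.899 V.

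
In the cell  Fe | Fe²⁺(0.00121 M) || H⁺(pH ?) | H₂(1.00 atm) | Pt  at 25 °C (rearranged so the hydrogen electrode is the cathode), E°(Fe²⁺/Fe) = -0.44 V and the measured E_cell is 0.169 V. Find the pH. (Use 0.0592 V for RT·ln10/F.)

pH = 6.04

E°_cell = 0.44 V and n = 2.
log Q = n(E° − E)/0.0592 = 2×(0.44 − 0.169)/0.0592 = 9.155.
With Q = [Fe²⁺]·P(H₂) / [H⁺]^2, solving for [H⁺] gives log[H⁺] = -6.036, so pH = 6.04.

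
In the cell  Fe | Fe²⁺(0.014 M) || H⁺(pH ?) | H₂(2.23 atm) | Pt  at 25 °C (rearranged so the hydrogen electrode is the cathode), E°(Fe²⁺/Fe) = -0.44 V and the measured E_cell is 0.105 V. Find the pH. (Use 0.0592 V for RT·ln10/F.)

E°_cell = 0.44 V and n = 2.
log Q = n(E° − E)/0.0592 = 2×(0.44 − 0.105)/0.0592 = 11.318.
With Q = [Fe²⁺]·P(H₂) / [H⁺]^2, solving for [H⁺] gives log[H⁺] = -6.412, so pH = 6.41.

pH = 6.41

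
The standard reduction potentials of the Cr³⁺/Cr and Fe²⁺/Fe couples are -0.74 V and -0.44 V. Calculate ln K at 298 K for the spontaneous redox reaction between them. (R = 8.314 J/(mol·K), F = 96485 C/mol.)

E°_cell = -0.44 − (-0.74) = 0.30 V, with n = 6 electrons transferred.
At equilibrium E = 0, so the Nernst equation gives ln K = nFE°/RT = (6)(96485)(0.30)/((8.314)(298)) = 70.10.

ln K = 70.1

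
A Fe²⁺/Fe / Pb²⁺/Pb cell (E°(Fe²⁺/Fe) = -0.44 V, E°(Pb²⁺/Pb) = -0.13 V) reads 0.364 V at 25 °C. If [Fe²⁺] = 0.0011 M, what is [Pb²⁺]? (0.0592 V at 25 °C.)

0.073 M

From the Nernst equation, log Q = n(E° − E)/0.0592 = 2(0.31 − 0.364)/0.0592 = -1.824, so Q = 0.0150.
With Q = [Fe²⁺]/[Pb²⁺] and the known concentrations, [Pb²⁺] in the denominator gives [Pb²⁺] = 0.073 M.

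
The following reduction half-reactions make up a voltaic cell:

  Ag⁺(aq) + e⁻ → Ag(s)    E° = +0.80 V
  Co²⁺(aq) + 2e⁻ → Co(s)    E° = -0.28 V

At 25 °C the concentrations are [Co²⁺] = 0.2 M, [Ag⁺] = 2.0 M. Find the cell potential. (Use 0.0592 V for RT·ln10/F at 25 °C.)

1.12 V

The Ag⁺/Ag couple has the higher reduction potential and acts as the cathode, so E°_cell = +0.80 − (-0.28) = 1.08 V.
Balancing electrons gives n = 2; the reaction quotient is Q = [Co²⁺]/[Ag⁺]^2 = 0.0500.
At 25 °C, E = E° − (0.0592/n) log Q = 1.08 − (0.0592/2)(-1.301) = 1.080 + 0.039 = 1.119 V.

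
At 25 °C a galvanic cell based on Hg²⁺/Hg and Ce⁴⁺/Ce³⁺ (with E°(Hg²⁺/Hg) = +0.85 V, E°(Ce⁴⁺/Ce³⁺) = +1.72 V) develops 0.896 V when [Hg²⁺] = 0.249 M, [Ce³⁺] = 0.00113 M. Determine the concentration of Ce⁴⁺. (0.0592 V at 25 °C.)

From the Nernst equation, log Q = n(E° − E)/0.0592 = 2(0.87 − 0.896)/0.0592 = -0.878, so Q = 0.132.
With Q = [Hg²⁺]·[Ce³⁺]^2/[Ce⁴⁺]^2 and the known concentrations, [Ce⁴⁺]^2 in the denominator gives [Ce⁴⁺] = 0.0016 M.

0.0016 M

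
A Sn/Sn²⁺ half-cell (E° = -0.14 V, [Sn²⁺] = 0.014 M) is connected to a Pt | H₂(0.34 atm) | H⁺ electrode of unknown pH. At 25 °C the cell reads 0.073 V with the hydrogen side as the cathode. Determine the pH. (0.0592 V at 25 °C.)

pH = 2.29

E°_cell = 0.14 V and n = 2.
log Q = n(E° − E)/0.0592 = 2×(0.14 − 0.073)/0.0592 = 2.264.
With Q = [Sn²⁺]·P(H₂) / [H⁺]^2, solving for [H⁺] gives log[H⁺] = -2.293, so pH = 2.29.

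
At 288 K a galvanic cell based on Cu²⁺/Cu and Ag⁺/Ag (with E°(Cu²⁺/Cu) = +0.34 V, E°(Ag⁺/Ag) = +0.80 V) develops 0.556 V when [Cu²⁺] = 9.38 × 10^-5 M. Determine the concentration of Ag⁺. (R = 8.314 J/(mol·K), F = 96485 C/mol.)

From the Nernst equation, ln Q = nF(E° − E)/RT = 2×96485×(0.46 − 0.556)/(8.314×288) = -7.737, so Q = 4.36 × 10^-4.
With Q = [Cu²⁺]/[Ag⁺]^2 and the known concentrations, [Ag⁺]^2 in the denominator gives [Ag⁺] = 0.46 M.

0.46 M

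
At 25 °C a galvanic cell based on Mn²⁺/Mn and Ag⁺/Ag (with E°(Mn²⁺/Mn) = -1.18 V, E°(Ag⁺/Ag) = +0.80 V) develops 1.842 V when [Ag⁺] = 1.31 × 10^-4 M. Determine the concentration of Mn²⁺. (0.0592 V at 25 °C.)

From the Nernst equation, log Q = n(E° − E)/0.0592 = 2(1.98 − 1.842)/0.0592 = 4.662, so Q = 4.59 × 10^4.
With Q = [Mn²⁺]/[Ag⁺]^2 and the known concentrations, [Mn²⁺] in the numerator gives [Mn²⁺] = 7.9 × 10^-4 M.

7.9 × 10^-4 M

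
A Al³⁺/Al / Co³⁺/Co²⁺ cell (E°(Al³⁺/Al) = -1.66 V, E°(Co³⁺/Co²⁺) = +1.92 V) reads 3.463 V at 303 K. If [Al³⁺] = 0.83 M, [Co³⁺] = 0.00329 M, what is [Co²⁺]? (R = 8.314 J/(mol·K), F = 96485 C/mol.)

From the Nernst equation, ln Q = nF(E° − E)/RT = 3×96485×(3.58 − 3.463)/(8.314×303) = 13.444, so Q = 6.89 × 10^5.
With Q = [Al³⁺]·[Co²⁺]^3/[Co³⁺]^3 and the known concentrations, [Co²⁺]^3 in the numerator gives [Co²⁺] = 0.31 M.

0.31 M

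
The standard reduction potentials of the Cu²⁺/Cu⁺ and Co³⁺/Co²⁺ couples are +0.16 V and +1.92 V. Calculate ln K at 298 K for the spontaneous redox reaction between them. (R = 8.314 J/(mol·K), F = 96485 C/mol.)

E°_cell = +1.92 − (+0.16) = 1.76 V, with n = 1 electron transferred.
At equilibrium E = 0, so the Nernst equation gives ln K = nFE°/RT = (1)(96485)(1.76)/((8.314)(298)) = 68.54.

ln K = 68.5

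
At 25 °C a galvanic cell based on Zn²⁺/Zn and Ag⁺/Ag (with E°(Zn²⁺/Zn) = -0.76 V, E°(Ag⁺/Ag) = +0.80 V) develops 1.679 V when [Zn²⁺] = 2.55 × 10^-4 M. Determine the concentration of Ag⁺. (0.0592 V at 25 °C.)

1.6 M

From the Nernst equation, log Q = n(E° − E)/0.0592 = 2(1.56 − 1.679)/0.0592 = -4.020, so Q = 9.54 × 10^-5.
With Q = [Zn²⁺]/[Ag⁺]^2 and the known concentrations, [Ag⁺]^2 in the denominator gives [Ag⁺] = 1.6 M.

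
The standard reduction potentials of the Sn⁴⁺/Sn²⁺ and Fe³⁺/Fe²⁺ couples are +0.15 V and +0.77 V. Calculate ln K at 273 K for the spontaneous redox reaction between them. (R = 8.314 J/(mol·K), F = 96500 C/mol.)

ln K = 52.7

E°_cell = +0.77 − (+0.15) = 0.62 V, with n = 2 electrons transferred.
At equilibrium E = 0, so the Nernst equation gives ln K = nFE°/RT = (2)(96500)(0.62)/((8.314)(273)) = 52.72.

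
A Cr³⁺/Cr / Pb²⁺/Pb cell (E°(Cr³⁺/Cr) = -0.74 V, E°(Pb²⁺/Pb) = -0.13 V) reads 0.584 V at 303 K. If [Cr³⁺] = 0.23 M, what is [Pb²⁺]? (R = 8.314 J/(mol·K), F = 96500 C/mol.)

From the Nernst equation, ln Q = nF(E° − E)/RT = 6×96500×(0.61 − 0.584)/(8.314×303) = 5.976, so Q = 394.
With Q = [Cr³⁺]^2/[Pb²⁺]^3 and the known concentrations, [Pb²⁺]^3 in the denominator gives [Pb²⁺] = 0.051 M.

0.051 M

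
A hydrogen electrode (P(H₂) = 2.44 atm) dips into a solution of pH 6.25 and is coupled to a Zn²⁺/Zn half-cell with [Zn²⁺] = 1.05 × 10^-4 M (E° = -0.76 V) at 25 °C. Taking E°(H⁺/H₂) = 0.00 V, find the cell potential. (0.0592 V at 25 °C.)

The hydrogen couple is the cathode, so E°_cell = 0.76 V; n = 2.
[H⁺] = 10^(−6.25) = 5.6 × 10^-7 M, and Q = [Zn²⁺]·P(H₂) / [H⁺]^2 = 8.1 × 10^8.
E = E° − (0.0592/2) log Q = 0.76 − (0.0592/2)(8.909) = 0.496 V.

0.50 V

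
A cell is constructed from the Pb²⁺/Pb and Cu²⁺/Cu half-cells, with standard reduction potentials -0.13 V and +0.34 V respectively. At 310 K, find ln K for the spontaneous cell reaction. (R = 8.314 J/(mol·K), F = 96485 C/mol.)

E°_cell = +0.34 − (-0.13) = 0.47 V, with n = 2 electrons transferred.
At equilibrium E = 0, so the Nernst equation gives ln K = nFE°/RT = (2)(96485)(0.47)/((8.314)(310)) = 35.19.

ln K = 35.2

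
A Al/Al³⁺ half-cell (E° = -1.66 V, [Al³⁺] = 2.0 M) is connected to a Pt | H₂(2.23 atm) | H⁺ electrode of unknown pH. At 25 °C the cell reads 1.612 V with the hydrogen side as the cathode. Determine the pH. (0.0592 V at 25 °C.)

pH = 0.54

E°_cell = 1.66 V and n = 6.
log Q = n(E° − E)/0.0592 = 6×(1.66 − 1.612)/0.0592 = 4.865.
With Q = [Al³⁺]^2·P(H₂)^3 / [H⁺]^6, solving for [H⁺] gives log[H⁺] = -0.536, so pH = 0.54.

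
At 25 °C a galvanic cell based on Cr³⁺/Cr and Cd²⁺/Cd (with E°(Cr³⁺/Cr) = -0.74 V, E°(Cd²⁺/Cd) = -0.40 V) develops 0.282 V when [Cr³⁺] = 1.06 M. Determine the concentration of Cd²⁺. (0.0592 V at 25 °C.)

From the Nernst equation, log Q = n(E° − E)/0.0592 = 6(0.34 − 0.282)/0.0592 = 5.878, so Q = 7.56 × 10^5.
With Q = [Cr³⁺]^2/[Cd²⁺]^3 and the known concentrations, [Cd²⁺]^3 in the denominator gives [Cd²⁺] = 0.011 M.

0.011 M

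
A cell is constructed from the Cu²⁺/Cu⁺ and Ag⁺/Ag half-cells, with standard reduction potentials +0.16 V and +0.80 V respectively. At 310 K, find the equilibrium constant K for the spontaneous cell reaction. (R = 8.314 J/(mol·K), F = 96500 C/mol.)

E°_cell = +0.80 − (+0.16) = 0.64 V, with n = 1 electron transferred.
At equilibrium E = 0, so the Nernst equation gives ln K = nFE°/RT = (1)(96500)(0.64)/((8.314)(310)) = 23.96.
K = e^23.96 = 2.6 × 10^10.

2.6 × 10^10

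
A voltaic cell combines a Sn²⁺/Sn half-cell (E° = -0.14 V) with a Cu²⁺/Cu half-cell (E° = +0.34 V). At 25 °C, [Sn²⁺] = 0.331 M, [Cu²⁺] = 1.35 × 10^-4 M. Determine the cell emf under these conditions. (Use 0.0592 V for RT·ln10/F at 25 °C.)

0.380 V

The Cu²⁺/Cu couple has the higher reduction potential and acts as the cathode, so E°_cell = +0.34 − (-0.14) = 0.48 V.
Balancing electrons gives n = 2; the reaction quotient is Q = [Sn²⁺]/[Cu²⁺] = 2450.
At 25 °C, E = E° − (0.0592/n) log Q = 0.48 − (0.0592/2)(3.389) = 0.480 − 0.100 = 0.380 V.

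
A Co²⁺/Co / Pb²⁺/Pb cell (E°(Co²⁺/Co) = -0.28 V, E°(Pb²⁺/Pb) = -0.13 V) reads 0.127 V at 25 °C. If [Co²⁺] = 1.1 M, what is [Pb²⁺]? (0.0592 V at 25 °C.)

0.18 M

From the Nernst equation, log Q = n(E° − E)/0.0592 = 2(0.15 − 0.127)/0.0592 = 0.777, so Q = 5.98.
With Q = [Co²⁺]/[Pb²⁺] and the known concentrations, [Pb²⁺] in the denominator gives [Pb²⁺] = 0.18 M.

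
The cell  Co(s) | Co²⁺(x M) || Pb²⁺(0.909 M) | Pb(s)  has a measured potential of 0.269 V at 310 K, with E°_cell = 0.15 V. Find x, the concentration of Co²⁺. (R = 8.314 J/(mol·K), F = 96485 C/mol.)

From the Nernst equation, ln Q = nF(E° − E)/RT = 2×96485×(0.15 − 0.269)/(8.314×310) = -8.910, so Q = 1.35 × 10^-4.
With Q = [Co²⁺]/[Pb²⁺] and the known concentrations, [Co²⁺] in the numerator gives [Co²⁺] = 1.2 × 10^-4 M.

1.2 × 10^-4 M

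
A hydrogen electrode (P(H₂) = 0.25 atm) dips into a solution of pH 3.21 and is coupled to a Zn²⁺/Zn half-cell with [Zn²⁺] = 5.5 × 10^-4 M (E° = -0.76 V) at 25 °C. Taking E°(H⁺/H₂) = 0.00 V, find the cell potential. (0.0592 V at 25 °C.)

0.68 V

The hydrogen couple is the cathode, so E°_cell = 0.76 V; n = 2.
[H⁺] = 10^(−3.21) = 6.2 × 10^-4 M, and Q = [Zn²⁺]·P(H₂) / [H⁺]^2 = 362.
E = E° − (0.0592/2) log Q = 0.76 − (0.0592/2)(2.558) = 0.684 V.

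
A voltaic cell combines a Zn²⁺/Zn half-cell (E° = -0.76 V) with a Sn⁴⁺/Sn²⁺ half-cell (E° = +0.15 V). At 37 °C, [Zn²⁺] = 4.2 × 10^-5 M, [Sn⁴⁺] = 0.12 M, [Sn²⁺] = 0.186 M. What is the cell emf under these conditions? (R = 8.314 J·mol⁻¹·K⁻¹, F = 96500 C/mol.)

1.04 V

The Sn⁴⁺/Sn²⁺ couple has the higher reduction potential and acts as the cathode, so E°_cell = +0.15 − (-0.76) = 0.91 V.
Balancing electrons gives n = 2; the reaction quotient is Q = [Zn²⁺]·[Sn²⁺]/[Sn⁴⁺] = 6.51 × 10^-5.
E = E° − (RT/nF) ln Q = 0.91 − (8.314×310)/(2×96500) × (-9.640) = 0.910 + 0.129 = 1.039 V.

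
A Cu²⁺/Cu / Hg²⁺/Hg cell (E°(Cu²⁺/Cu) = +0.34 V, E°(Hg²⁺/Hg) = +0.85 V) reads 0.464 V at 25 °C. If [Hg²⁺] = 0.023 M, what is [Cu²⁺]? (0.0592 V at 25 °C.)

0.82 M

From the Nernst equation, log Q = n(E° − E)/0.0592 = 2(0.51 − 0.464)/0.0592 = 1.554, so Q = 35.8.
With Q = [Cu²⁺]/[Hg²⁺] and the known concentrations, [Cu²⁺] in the numerator gives [Cu²⁺] = 0.82 M.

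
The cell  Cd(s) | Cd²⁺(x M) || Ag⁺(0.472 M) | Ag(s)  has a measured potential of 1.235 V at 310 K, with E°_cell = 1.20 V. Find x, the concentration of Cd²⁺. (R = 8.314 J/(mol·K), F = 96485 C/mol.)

0.016 M

From the Nernst equation, ln Q = nF(E° − E)/RT = 2×96485×(1.20 − 1.235)/(8.314×310) = -2.621, so Q = 0.0728.
With Q = [Cd²⁺]/[Ag⁺]^2 and the known concentrations, [Cd²⁺] in the numerator gives [Cd²⁺] = 0.016 M.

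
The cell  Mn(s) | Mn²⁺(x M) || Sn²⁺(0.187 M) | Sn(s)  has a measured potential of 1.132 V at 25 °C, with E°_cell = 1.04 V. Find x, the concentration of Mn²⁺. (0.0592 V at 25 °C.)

1.5 × 10^-4 M

From the Nernst equation, log Q = n(E° − E)/0.0592 = 2(1.04 − 1.132)/0.0592 = -3.108, so Q = 7.8 × 10^-4.
With Q = [Mn²⁺]/[Sn²⁺] and the known concentrations, [Mn²⁺] in the numerator gives [Mn²⁺] = 1.5 × 10^-4 M.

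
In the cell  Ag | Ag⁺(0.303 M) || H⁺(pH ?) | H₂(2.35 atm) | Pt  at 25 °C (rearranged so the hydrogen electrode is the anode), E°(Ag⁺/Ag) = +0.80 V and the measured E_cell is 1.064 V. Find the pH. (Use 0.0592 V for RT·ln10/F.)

E°_cell = 0.80 V and n = 2.
log Q = n(E° − E)/0.0592 = 2×(0.80 − 1.064)/0.0592 = -8.919.
With Q = [H⁺]^2 / ([Ag⁺]^2·P(H₂)), solving for [H⁺] gives log[H⁺] = -4.792, so pH = 4.79.

pH = 4.79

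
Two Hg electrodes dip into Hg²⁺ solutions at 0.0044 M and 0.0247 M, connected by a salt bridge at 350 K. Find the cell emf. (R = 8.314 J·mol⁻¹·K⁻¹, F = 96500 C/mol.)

Both half-cells are Hg²⁺/Hg, so E°_cell = 0. The concentrated side is the cathode; the cell reaction moves Hg²⁺ from high to low concentration with n = 2.
Q = [Hg²⁺]_dilute/[Hg²⁺]_conc = 0.0044/0.0247 = 0.178.
E = 0 − (RT/nF) ln Q = −((8.314×350)/(2×96500))(-1.725) = 0.0260 V.

0.026 V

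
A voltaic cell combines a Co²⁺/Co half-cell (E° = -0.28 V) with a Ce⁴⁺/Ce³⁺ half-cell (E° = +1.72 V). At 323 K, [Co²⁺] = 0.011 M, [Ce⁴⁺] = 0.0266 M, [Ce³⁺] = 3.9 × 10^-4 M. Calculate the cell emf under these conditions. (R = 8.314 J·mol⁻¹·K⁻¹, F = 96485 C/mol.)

2.18 V

The Ce⁴⁺/Ce³⁺ couple has the higher reduction potential and acts as the cathode, so E°_cell = +1.72 − (-0.28) = 2.00 V.
Balancing electrons gives n = 2; the reaction quotient is Q = [Co²⁺]·[Ce³⁺]^2/[Ce⁴⁺]^2 = 2.36 × 10^-6.
E = E° − (RT/nF) ln Q = 2.00 − (8.314×323)/(2×96485) × (-12.955) = 2.000 + 0.180 = 2.180 V.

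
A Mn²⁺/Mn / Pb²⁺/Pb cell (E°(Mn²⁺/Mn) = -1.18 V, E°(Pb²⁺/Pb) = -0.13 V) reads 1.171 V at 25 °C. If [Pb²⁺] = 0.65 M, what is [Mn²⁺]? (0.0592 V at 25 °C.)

From the Nernst equation, log Q = n(E° − E)/0.0592 = 2(1.05 − 1.171)/0.0592 = -4.088, so Q = 8.17 × 10^-5.
With Q = [Mn²⁺]/[Pb²⁺] and the known concentrations, [Mn²⁺] in the numerator gives [Mn²⁺] = 5.3 × 10^-5 M.

5.3 × 10^-5 M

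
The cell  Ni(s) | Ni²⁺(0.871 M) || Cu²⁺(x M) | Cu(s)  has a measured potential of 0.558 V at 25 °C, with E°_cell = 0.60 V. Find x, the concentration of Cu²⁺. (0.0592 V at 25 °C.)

From the Nernst equation, log Q = n(E° − E)/0.0592 = 2(0.60 − 0.558)/0.0592 = 1.419, so Q = 26.2.
With Q = [Ni²⁺]/[Cu²⁺] and the known concentrations, [Cu²⁺] in the denominator gives [Cu²⁺] = 0.033 M.

0.033 M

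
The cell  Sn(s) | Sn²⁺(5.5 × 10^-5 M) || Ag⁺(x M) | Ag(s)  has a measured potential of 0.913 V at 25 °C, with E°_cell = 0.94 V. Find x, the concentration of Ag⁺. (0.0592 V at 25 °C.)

From the Nernst equation, log Q = n(E° − E)/0.0592 = 2(0.94 − 0.913)/0.0592 = 0.912, so Q = 8.17.
With Q = [Sn²⁺]/[Ag⁺]^2 and the known concentrations, [Ag⁺]^2 in the denominator gives [Ag⁺] = 0.0026 M.

0.0026 M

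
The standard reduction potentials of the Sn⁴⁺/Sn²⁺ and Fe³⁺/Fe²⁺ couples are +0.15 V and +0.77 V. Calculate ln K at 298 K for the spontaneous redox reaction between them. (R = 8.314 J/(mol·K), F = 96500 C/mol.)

ln K = 48.3

E°_cell = +0.77 − (+0.15) = 0.62 V, with n = 2 electrons transferred.
At equilibrium E = 0, so the Nernst equation gives ln K = nFE°/RT = (2)(96500)(0.62)/((8.314)(298)) = 48.30.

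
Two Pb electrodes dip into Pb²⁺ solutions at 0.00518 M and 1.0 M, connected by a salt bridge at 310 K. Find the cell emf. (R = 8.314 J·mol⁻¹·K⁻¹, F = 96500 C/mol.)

0.070 V

Both half-cells are Pb²⁺/Pb, so E°_cell = 0. The concentrated side is the cathode; the cell reaction moves Pb²⁺ from high to low concentration with n = 2.
Q = [Pb²⁺]_dilute/[Pb²⁺]_conc = 0.00518/1.0 = 0.00518.
E = 0 − (RT/nF) ln Q = −((8.314×310)/(2×96500))(-5.263) = 0.0703 V.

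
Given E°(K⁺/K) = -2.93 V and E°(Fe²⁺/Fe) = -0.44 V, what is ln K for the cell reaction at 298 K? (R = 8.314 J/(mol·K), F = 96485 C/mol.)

ln K = 193.9

E°_cell = -0.44 − (-2.93) = 2.49 V, with n = 2 electrons transferred.
At equilibrium E = 0, so the Nernst equation gives ln K = nFE°/RT = (2)(96485)(2.49)/((8.314)(298)) = 193.94.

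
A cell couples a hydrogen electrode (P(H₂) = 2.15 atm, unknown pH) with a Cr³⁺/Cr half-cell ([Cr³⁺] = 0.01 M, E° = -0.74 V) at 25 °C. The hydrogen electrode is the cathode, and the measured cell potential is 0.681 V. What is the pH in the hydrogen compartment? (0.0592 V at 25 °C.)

E°_cell = 0.74 V and n = 6.
log Q = n(E° − E)/0.0592 = 6×(0.74 − 0.681)/0.0592 = 5.980.
With Q = [Cr³⁺]^2·P(H₂)^3 / [H⁺]^6, solving for [H⁺] gives log[H⁺] = -1.497, so pH = 1.50.

pH = 1.50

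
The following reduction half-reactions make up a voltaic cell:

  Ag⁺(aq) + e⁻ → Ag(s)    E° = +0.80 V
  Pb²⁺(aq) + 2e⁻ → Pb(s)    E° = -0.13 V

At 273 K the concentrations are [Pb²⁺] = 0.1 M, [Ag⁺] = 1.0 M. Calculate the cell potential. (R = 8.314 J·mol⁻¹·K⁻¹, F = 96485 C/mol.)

The Ag⁺/Ag couple has the higher reduction potential and acts as the cathode, so E°_cell = +0.80 − (-0.13) = 0.93 V.
Balancing electrons gives n = 2; the reaction quotient is Q = [Pb²⁺]/[Ag⁺]^2 = 0.100.
E = E° − (RT/nF) ln Q = 0.93 − (8.314×273)/(2×96485) × (-2.303) = 0.930 + 0.027 = 0.957 V.

0.957 V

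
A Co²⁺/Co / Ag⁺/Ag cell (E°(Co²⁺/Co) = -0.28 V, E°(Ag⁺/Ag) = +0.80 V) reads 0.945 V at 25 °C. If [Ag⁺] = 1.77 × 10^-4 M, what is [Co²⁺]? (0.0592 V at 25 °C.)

0.0011 M

From the Nernst equation, log Q = n(E° − E)/0.0592 = 2(1.08 − 0.945)/0.0592 = 4.561, so Q = 3.64 × 10^4.
With Q = [Co²⁺]/[Ag⁺]^2 and the known concentrations, [Co²⁺] in the numerator gives [Co²⁺] = 0.0011 M.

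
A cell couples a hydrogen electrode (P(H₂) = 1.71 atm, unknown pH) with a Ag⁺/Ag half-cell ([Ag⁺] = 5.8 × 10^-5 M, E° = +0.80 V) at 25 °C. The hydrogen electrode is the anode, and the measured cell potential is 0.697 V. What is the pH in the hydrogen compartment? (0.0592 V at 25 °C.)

pH = 2.38

E°_cell = 0.80 V and n = 2.
log Q = n(E° − E)/0.0592 = 2×(0.80 − 0.697)/0.0592 = 3.480.
With Q = [H⁺]^2 / ([Ag⁺]^2·P(H₂)), solving for [H⁺] gives log[H⁺] = -2.380, so pH = 2.38.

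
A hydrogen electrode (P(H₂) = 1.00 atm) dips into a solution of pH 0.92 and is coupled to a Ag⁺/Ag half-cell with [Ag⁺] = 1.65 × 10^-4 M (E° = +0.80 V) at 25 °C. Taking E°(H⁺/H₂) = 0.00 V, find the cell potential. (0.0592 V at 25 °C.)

0.63 V

The Ag⁺/Ag couple is the cathode, so E°_cell = 0.80 V; n = 2.
[H⁺] = 10^(−0.92) = 0.12 M, and Q = [H⁺]^2 / ([Ag⁺]^2·P(H₂)) = 5.31 × 10^5.
E = E° − (0.0592/2) log Q = 0.80 − (0.0592/2)(5.725) = 0.631 V.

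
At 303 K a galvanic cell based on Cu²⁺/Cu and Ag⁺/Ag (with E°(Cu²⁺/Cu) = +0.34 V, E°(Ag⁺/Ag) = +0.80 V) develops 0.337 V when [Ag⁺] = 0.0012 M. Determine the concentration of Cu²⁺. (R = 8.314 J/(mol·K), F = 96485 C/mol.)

0.018 M

From the Nernst equation, ln Q = nF(E° − E)/RT = 2×96485×(0.46 − 0.337)/(8.314×303) = 9.422, so Q = 1.24 × 10^4.
With Q = [Cu²⁺]/[Ag⁺]^2 and the known concentrations, [Cu²⁺] in the numerator gives [Cu²⁺] = 0.018 M.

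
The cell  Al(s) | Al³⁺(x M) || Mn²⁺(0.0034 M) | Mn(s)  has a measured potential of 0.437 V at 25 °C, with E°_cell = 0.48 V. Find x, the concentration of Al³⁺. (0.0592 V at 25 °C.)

From the Nernst equation, log Q = n(E° − E)/0.0592 = 6(0.48 − 0.437)/0.0592 = 4.358, so Q = 2.28 × 10^4.
With Q = [Al³⁺]^2/[Mn²⁺]^3 and the known concentrations, [Al³⁺]^2 in the numerator gives [Al³⁺] = 0.03 M.

0.03 M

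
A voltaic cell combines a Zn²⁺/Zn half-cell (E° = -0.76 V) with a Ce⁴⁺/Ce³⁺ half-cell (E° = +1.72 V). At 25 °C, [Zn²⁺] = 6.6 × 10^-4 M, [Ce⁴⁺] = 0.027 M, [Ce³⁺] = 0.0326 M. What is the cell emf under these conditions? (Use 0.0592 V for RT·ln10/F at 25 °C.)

2.57 V

The Ce⁴⁺/Ce³⁺ couple has the higher reduction potential and acts as the cathode, so E°_cell = +1.72 − (-0.76) = 2.48 V.
Balancing electrons gives n = 2; the reaction quotient is Q = [Zn²⁺]·[Ce³⁺]^2/[Ce⁴⁺]^2 = 9.62 × 10^-4.
At 25 °C, E = E° − (0.0592/n) log Q = 2.48 − (0.0592/2)(-3.017) = 2.480 + 0.089 = 2.569 V.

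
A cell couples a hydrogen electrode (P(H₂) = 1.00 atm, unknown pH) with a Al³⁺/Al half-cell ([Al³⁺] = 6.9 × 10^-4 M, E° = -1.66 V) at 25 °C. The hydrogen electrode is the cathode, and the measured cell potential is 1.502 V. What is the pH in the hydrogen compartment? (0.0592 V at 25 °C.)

pH = 3.72

E°_cell = 1.66 V and n = 6.
log Q = n(E° − E)/0.0592 = 6×(1.66 − 1.502)/0.0592 = 16.014.
With Q = [Al³⁺]^2·P(H₂)^3 / [H⁺]^6, solving for [H⁺] gives log[H⁺] = -3.723, so pH = 3.72.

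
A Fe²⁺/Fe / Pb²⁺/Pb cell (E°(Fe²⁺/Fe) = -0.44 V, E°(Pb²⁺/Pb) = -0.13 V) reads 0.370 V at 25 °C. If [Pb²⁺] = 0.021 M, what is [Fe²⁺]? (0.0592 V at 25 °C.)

From the Nernst equation, log Q = n(E° − E)/0.0592 = 2(0.31 − 0.370)/0.0592 = -2.027, so Q = 0.00940.
With Q = [Fe²⁺]/[Pb²⁺] and the known concentrations, [Fe²⁺] in the numerator gives [Fe²⁺] = 2 × 10^-4 M.

2 × 10^-4 M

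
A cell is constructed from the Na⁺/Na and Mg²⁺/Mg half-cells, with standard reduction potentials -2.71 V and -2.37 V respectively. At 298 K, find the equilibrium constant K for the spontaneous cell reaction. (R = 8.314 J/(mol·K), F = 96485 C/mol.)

3.2 × 10^11

E°_cell = -2.37 − (-2.71) = 0.34 V, with n = 2 electrons transferred.
At equilibrium E = 0, so the Nernst equation gives ln K = nFE°/RT = (2)(96485)(0.34)/((8.314)(298)) = 26.48.
K = e^26.48 = 3.2 × 10^11.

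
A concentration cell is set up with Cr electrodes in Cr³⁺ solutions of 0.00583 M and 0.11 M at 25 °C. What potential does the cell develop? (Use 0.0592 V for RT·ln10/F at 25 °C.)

Both half-cells are Cr³⁺/Cr, so E°_cell = 0. The concentrated side is the cathode; the cell reaction moves Cr³⁺ from high to low concentration with n = 3.
Q = [Cr³⁺]_dilute/[Cr³⁺]_conc = 0.00583/0.11 = 0.0530.
E = 0 − (0.0592/3) log Q = −(0.0592/3)(-1.276) = 0.0252 V.

0.025 V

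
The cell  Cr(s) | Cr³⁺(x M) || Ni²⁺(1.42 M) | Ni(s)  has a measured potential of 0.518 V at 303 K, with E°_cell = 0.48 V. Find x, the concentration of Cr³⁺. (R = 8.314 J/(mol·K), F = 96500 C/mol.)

From the Nernst equation, ln Q = nF(E° − E)/RT = 6×96500×(0.48 − 0.518)/(8.314×303) = -8.734, so Q = 1.61 × 10^-4.
With Q = [Cr³⁺]^2/[Ni²⁺]^3 and the known concentrations, [Cr³⁺]^2 in the numerator gives [Cr³⁺] = 0.021 M.

0.021 M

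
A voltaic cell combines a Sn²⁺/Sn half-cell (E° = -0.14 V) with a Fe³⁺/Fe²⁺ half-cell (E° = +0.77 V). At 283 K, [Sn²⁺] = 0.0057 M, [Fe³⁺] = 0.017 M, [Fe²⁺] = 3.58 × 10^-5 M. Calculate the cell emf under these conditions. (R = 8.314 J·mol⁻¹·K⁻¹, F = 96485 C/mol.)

1.12 V

The Fe³⁺/Fe²⁺ couple has the higher reduction potential and acts as the cathode, so E°_cell = +0.77 − (-0.14) = 0.91 V.
Balancing electrons gives n = 2; the reaction quotient is Q = [Sn²⁺]·[Fe²⁺]^2/[Fe³⁺]^2 = 2.53 × 10^-8.
E = E° − (RT/nF) ln Q = 0.91 − (8.314×283)/(2×96485) × (-17.493) = 0.910 + 0.213 = 1.123 V.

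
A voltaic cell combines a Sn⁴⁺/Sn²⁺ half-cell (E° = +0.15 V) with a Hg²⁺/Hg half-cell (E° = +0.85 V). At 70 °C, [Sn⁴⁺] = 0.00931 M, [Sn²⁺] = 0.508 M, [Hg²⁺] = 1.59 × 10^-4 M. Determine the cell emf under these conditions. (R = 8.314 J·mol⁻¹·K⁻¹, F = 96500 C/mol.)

The Hg²⁺/Hg couple has the higher reduction potential and acts as the cathode, so E°_cell = +0.85 − (+0.15) = 0.70 V.
Balancing electrons gives n = 2; the reaction quotient is Q = [Sn⁴⁺]/([Sn²⁺]·[Hg²⁺]) = 115.
E = E° − (RT/nF) ln Q = 0.70 − (8.314×343)/(2×96500) × (4.747) = 0.700 − 0.070 = 0.630 V.

0.630 V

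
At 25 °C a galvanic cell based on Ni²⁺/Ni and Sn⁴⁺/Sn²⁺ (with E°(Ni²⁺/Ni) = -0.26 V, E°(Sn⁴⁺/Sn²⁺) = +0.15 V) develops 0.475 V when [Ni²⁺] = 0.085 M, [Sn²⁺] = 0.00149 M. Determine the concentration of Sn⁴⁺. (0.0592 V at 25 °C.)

0.02 M

From the Nernst equation, log Q = n(E° − E)/0.0592 = 2(0.41 − 0.475)/0.0592 = -2.196, so Q = 0.00637.
With Q = [Ni²⁺]·[Sn²⁺]/[Sn⁴⁺] and the known concentrations, [Sn⁴⁺] in the denominator gives [Sn⁴⁺] = 0.02 M.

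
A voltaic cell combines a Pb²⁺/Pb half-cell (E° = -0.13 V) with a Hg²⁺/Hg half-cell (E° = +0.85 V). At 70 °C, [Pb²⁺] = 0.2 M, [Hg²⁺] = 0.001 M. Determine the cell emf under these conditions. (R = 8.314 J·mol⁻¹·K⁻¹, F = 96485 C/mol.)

The Hg²⁺/Hg couple has the higher reduction potential and acts as the cathode, so E°_cell = +0.85 − (-0.13) = 0.98 V.
Balancing electrons gives n = 2; the reaction quotient is Q = [Pb²⁺]/[Hg²⁺] = 200.
E = E° − (RT/nF) ln Q = 0.98 − (8.314×343)/(2×96485) × (5.298) = 0.980 − 0.078 = 0.902 V.

0.902 V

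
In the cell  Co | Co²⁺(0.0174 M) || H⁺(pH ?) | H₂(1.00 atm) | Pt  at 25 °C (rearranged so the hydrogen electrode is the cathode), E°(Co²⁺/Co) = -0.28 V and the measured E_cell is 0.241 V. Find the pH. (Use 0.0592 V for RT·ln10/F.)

E°_cell = 0.28 V and n = 2.
log Q = n(E° − E)/0.0592 = 2×(0.28 − 0.241)/0.0592 = 1.318.
With Q = [Co²⁺]·P(H₂) / [H⁺]^2, solving for [H⁺] gives log[H⁺] = -1.539, so pH = 1.54.

pH = 1.54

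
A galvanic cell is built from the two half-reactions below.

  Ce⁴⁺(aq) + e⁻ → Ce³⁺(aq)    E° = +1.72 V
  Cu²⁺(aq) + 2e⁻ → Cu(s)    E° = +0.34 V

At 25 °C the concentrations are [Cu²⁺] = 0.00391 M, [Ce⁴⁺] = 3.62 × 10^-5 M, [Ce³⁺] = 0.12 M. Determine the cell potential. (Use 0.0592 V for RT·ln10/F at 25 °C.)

The Ce⁴⁺/Ce³⁺ couple has the higher reduction potential and acts as the cathode, so E°_cell = +1.72 − (+0.34) = 1.38 V.
Balancing electrons gives n = 2; the reaction quotient is Q = [Cu²⁺]·[Ce³⁺]^2/[Ce⁴⁺]^2 = 4.3 × 10^4.
At 25 °C, E = E° − (0.0592/n) log Q = 1.38 − (0.0592/2)(4.633) = 1.380 − 0.137 = 1.243 V.

1.24 V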